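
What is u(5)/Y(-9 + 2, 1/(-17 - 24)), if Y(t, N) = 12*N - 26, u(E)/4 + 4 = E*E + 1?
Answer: -164/49 ≈ -3.3469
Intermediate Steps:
u(E) = -12 + 4*E² (u(E) = -16 + 4*(E*E + 1) = -16 + 4*(E² + 1) = -16 + 4*(1 + E²) = -16 + (4 + 4*E²) = -12 + 4*E²)
Y(t, N) = -26 + 12*N
u(5)/Y(-9 + 2, 1/(-17 - 24)) = (-12 + 4*5²)/(-26 + 12/(-17 - 24)) = (-12 + 4*25)/(-26 + 12/(-41)) = (-12 + 100)/(-26 + 12*(-1/41)) = 88/(-26 - 12/41) = 88/(-1078/41) = 88*(-41/1078) = -164/49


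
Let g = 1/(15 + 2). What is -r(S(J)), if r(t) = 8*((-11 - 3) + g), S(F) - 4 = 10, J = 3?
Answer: 1896/17 ≈ 111.53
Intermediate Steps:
S(F) = 14 (S(F) = 4 + 10 = 14)
g = 1/17 ≈ 0.058824
r(t) = -1896/17 (r(t) = 8*((-11 - 3) + 1/17) = 8*(-14 + 1/17) = 8*(-237/17) = -1896/17)
-r(S(J)) = -1*(-1896/17) = 1896/17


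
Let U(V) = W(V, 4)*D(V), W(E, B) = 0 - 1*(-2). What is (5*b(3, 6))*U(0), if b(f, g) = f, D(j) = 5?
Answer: 150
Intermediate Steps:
W(E, B) = 2 (W(E, B) = 0 + 2 = 2)
U(V) = 10 (U(V) = 2*5 = 10)
(5*b(3, 6))*U(0) = (5*3)*10 = 15*10 = 150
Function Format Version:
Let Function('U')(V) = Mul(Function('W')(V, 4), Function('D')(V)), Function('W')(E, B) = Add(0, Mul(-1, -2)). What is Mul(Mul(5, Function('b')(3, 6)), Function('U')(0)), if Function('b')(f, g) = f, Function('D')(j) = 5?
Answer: 150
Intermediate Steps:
Function('W')(E, B) = 2 (Function('W')(E, B) = Add(0, 2) = 2)
Function('U')(V) = 10 (Function('U')(V) = Mul(2, 5) = 10)
Mul(Mul(5, Function('b')(3, 6)), Function('U')(0)) = Mul(Mul(5, 3), 10) = Mul(15, 10) = 150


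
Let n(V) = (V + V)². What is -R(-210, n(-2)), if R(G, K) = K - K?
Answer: 0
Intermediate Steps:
n(V) = 4*V² (n(V) = (2*V)² = 4*V²)
R(G, K) = 0
-R(-210, n(-2)) = -1*0 = 0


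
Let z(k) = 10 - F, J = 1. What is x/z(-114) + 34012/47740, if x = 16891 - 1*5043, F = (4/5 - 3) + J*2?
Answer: 64314823/55335 ≈ 1162.3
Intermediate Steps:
F = -⅕ (F = (4/5 - 3) + 1*2 = (4*(⅕) - 3) + 2 = (⅘ - 3) + 2 = -11/5 + 2 = -⅕ ≈ -0.20000)
x = 11848 (x = 16891 - 5043 = 11848)
z(k) = 51/5 (z(k) = 10 - 1*(-⅕) = 10 + ⅕ = 51/5)
x/z(-114) + 34012/47740 = 11848/(51/5) + 34012/47740 = 11848*(5/51) + 34012*(1/47740) = 59240/51 + 773/1085 = 64314823/55335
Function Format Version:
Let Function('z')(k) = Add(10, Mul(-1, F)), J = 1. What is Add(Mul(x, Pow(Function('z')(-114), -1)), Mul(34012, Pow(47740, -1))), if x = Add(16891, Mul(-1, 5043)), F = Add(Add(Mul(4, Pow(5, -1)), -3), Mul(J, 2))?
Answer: Rational(64314823, 55335) ≈ 1162.3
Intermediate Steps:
F = Rational(-1, 5) (F = Add(Add(Mul(4, Pow(5, -1)), -3), Mul(1, 2)) = Add(Add(Mul(4, Rational(1, 5)), -3), 2) = Add(Add(Rational(4, 5), -3), 2) = Add(Rational(-11, 5), 2) = Rational(-1, 5) ≈ -0.20000)
x = 11848 (x = Add(16891, -5043) = 11848)
Function('z')(k) = Rational(51, 5) (Function('z')(k) = Add(10, Mul(-1, Rational(-1, 5))) = Add(10, Rational(1, 5)) = Rational(51, 5))
Add(Mul(x, Pow(Function('z')(-114), -1)), Mul(34012, Pow(47740, -1))) = Add(Mul(11848, Pow(Rational(51, 5), -1)), Mul(34012, Pow(47740, -1))) = Add(Mul(11848, Rational(5, 51)), Mul(34012, Rational(1, 47740))) = Add(Rational(59240, 51), Rational(773, 1085)) = Rational(64314823, 55335)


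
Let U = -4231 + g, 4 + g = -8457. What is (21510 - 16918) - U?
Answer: 17284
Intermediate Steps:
g = -8461 (g = -4 - 8457 = -8461)
U = -12692 (U = -4231 - 8461 = -12692)
(21510 - 16918) - U = (21510 - 16918) - 1*(-12692) = 4592 + 12692 = 17284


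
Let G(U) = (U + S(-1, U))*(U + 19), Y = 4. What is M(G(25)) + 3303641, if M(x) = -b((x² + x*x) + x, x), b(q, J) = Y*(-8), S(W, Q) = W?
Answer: 3303673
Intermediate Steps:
G(U) = (-1 + U)*(19 + U) (G(U) = (U - 1)*(U + 19) = (-1 + U)*(19 + U))
b(q, J) = -32 (b(q, J) = 4*(-8) = -32)
M(x) = 32 (M(x) = -1*(-32) = 32)
M(G(25)) + 3303641 = 32 + 3303641 = 3303673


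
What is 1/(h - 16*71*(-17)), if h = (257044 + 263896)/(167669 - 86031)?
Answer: 40819/788556998 ≈ 5.1764e-5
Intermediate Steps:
h = 260470/40819 (h = 520940/81638 = 520940*(1/81638) = 260470/40819 ≈ 6.3811)
1/(h - 16*71*(-17)) = 1/(260470/40819 - 16*71*(-17)) = 1/(260470/40819 - 1136*(-17)) = 1/(260470/40819 + 19312) = 1/(788556998/40819) = 40819/788556998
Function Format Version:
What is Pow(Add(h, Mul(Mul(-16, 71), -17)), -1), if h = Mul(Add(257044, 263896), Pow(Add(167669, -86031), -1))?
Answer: Rational(40819, 788556998) ≈ 5.1764e-5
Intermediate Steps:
h = Rational(260470, 40819) (h = Mul(520940, Pow(81638, -1)) = Mul(520940, Rational(1, 81638)) = Rational(260470, 40819) ≈ 6.3811)
Pow(Add(h, Mul(Mul(-16, 71), -17)), -1) = Pow(Add(Rational(260470, 40819), Mul(Mul(-16, 71), -17)), -1) = Pow(Add(Rational(260470, 40819), Mul(-1136, -17)), -1) = Pow(Add(Rational(260470, 40819), 19312), -1) = Pow(Rational(788556998, 40819), -1) = Rational(40819, 788556998)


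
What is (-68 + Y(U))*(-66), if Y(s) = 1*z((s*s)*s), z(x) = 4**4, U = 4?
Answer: -12408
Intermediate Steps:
z(x) = 256
Y(s) = 256 (Y(s) = 1*256 = 256)
(-68 + Y(U))*(-66) = (-68 + 256)*(-66) = 188*(-66) = -12408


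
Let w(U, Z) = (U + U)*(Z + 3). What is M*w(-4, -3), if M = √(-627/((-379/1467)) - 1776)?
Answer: 0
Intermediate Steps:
M = √93501195/379 (M = √(-627/((-379*1/1467)) - 1776) = √(-627/(-379/1467) - 1776) = √(-627*(-1467/379) - 1776) = √(919809/379 - 1776) = √(246705/379) = √93501195/379 ≈ 25.513)
w(U, Z) = 2*U*(3 + Z) (w(U, Z) = (2*U)*(3 + Z) = 2*U*(3 + Z))
M*w(-4, -3) = (√93501195/379)*(2*(-4)*(3 - 3)) = (√93501195/379)*(2*(-4)*0) = (√93501195/379)*0 = 0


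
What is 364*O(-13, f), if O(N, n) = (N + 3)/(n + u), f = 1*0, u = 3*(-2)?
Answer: 1820/3 ≈ 606.67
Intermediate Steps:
u = -6
f = 0
O(N, n) = (3 + N)/(-6 + n) (O(N, n) = (N + 3)/(n - 6) = (3 + N)/(-6 + n))
364*O(-13, f) = 364*((3 - 13)/(-6 + 0)) = 364*(-10/(-6)) = 364*(-1/6*(-10)) = 364*(5/3) = 1820/3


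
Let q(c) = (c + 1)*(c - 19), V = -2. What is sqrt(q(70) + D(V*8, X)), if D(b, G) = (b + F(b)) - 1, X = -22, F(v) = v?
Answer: 2*sqrt(897) ≈ 59.900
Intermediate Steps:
q(c) = (1 + c)*(-19 + c)
D(b, G) = -1 + 2*b (D(b, G) = (b + b) - 1 = 2*b - 1 = -1 + 2*b)
sqrt(q(70) + D(V*8, X)) = sqrt((-19 + 70**2 - 18*70) + (-1 + 2*(-2*8))) = sqrt((-19 + 4900 - 1260) + (-1 + 2*(-16))) = sqrt(3621 + (-1 - 32)) = sqrt(3621 - 33) = sqrt(3588) = 2*sqrt(897)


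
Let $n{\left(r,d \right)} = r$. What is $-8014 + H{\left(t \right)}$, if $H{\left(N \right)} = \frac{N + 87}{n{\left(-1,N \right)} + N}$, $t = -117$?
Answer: $- \frac{472811}{59} \approx -8013.7$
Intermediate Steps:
$H{\left(N \right)} = \frac{87 + N}{-1 + N}$ ($H{\left(N \right)} = \frac{N + 87}{-1 + N} = \frac{87 + N}{-1 + N}$)
$-8014 + H{\left(t \right)} = -8014 + \frac{87 - 117}{-1 - 117} = -8014 + \frac{1}{-118} \left(-30\right) = -8014 - - \frac{15}{59} = -8014 + \frac{15}{59} = - \frac{472811}{59}$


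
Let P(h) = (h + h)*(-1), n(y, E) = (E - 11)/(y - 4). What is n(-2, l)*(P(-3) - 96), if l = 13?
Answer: 30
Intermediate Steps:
n(y, E) = (-11 + E)/(-4 + y)
P(h) = -2*h (P(h) = (2*h)*(-1) = -2*h)
n(-2, l)*(P(-3) - 96) = ((-11 + 13)/(-4 - 2))*(-2*(-3) - 96) = (2/(-6))*(6 - 96) = -⅙*2*(-90) = -⅓*(-90) = 30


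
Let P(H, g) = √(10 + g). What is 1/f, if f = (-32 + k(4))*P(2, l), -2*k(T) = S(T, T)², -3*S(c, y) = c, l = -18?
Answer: 9*I*√2/1184 ≈ 0.01075*I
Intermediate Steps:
S(c, y) = -c/3
k(T) = -T²/18 (k(T) = -T²/9/2 = -T²/18)
f = -592*I*√2/9 (f = (-32 - 1/18*4²)*√(10 - 18) = (-32 - 1/18*16)*√(-8) = (-32 - 8/9)*(2*I*√2) = -592*I*√2/9 ≈ -93.024*I)
1/f = 1/(-592*I*√2/9) = 9*I*√2/1184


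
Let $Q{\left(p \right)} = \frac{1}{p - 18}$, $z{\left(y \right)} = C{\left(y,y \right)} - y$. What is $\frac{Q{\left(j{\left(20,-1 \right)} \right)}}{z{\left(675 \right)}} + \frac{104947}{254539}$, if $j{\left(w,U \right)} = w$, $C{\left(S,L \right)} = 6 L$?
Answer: $\frac{708646789}{1718138250} \approx 0.41245$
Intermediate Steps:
$z{\left(y \right)} = 5 y$ ($z{\left(y \right)} = 6 y - y = 5 y$)
$Q{\left(p \right)} = \frac{1}{-18 + p}$
$\frac{Q{\left(j{\left(20,-1 \right)} \right)}}{z{\left(675 \right)}} + \frac{104947}{254539} = \frac{1}{\left(-18 + 20\right) 5 \cdot 675} + \frac{104947}{254539} = \frac{1}{2 \cdot 3375} + 104947 \cdot \frac{1}{254539} = \frac{1}{2} \cdot \frac{1}{3375} + \frac{104947}{254539} = \frac{1}{6750} + \frac{104947}{254539} = \frac{708646789}{1718138250}$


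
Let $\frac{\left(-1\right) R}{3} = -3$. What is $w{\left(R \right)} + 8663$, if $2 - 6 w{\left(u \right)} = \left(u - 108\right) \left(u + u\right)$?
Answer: $\frac{26881}{3} \approx 8960.3$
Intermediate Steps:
$R = 9$ ($R = \left(-3\right) \left(-3\right) = 9$)
$w{\left(u \right)} = \frac{1}{3} - \frac{u \left(-108 + u\right)}{3}$ ($w{\left(u \right)} = \frac{1}{3} - \frac{\left(u - 108\right) \left(u + u\right)}{6} = \frac{1}{3} - \frac{\left(-108 + u\right) 2 u}{6} = \frac{1}{3} - \frac{2 u \left(-108 + u\right)}{6} = \frac{1}{3} - \frac{u \left(-108 + u\right)}{3}$)
$w{\left(R \right)} + 8663 = \left(\frac{1}{3} + 36 \cdot 9 - \frac{9^{2}}{3}\right) + 8663 = \left(\frac{1}{3} + 324 - 27\right) + 8663 = \frac{892}{3} + 8663 = \frac{26881}{3}$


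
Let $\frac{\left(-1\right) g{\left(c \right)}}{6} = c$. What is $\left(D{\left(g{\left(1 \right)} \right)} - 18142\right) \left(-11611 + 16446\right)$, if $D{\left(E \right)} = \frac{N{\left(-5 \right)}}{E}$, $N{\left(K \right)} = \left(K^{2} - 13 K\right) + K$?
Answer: $- \frac{526710395}{6} \approx -8.7785 \cdot 10^{7}$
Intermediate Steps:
$g{\left(c \right)} = - 6 c$
$N{\left(K \right)} = K^{2} - 12 K$
$D{\left(E \right)} = \frac{85}{E}$ ($D{\left(E \right)} = \frac{\left(-5\right) \left(-12 - 5\right)}{E} = \frac{\left(-5\right) \left(-17\right)}{E} = \frac{85}{E}$)
$\left(D{\left(g{\left(1 \right)} \right)} - 18142\right) \left(-11611 + 16446\right) = \left(\frac{85}{\left(-6\right) 1} - 18142\right) \left(-11611 + 16446\right) = \left(\frac{85}{-6} - 18142\right) 4835 = \left(85 \left(- \frac{1}{6}\right) - 18142\right) 4835 = \left(- \frac{85}{6} - 18142\right) 4835 = \left(- \frac{108937}{6}\right) 4835 = - \frac{526710395}{6}$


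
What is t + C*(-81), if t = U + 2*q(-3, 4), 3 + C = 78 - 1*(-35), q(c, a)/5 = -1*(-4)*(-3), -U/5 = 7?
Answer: -9065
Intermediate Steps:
U = -35 (U = -5*7 = -35)
q(c, a) = -60 (q(c, a) = 5*(-1*(-4)*(-3)) = 5*(4*(-3)) = 5*(-12) = -60)
C = 110 (C = -3 + (78 - 1*(-35)) = -3 + (78 + 35) = -3 + 113 = 110)
t = -155 (t = -35 + 2*(-60) = -35 - 120 = -155)
t + C*(-81) = -155 + 110*(-81) = -155 - 8910 = -9065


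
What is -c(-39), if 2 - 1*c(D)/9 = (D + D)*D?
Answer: 27360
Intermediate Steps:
c(D) = 18 - 18*D² (c(D) = 18 - 9*(D + D)*D = 18 - 9*2*D*D = 18 - 18*D²)
-c(-39) = -(18 - 18*(-39)²) = -(18 - 18*1521) = -(18 - 27378) = -1*(-27360) = 27360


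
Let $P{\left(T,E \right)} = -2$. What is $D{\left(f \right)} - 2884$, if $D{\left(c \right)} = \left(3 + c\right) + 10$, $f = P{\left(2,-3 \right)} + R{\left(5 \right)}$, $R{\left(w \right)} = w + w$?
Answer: $-2863$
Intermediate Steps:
$R{\left(w \right)} = 2 w$
$f = 8$ ($f = -2 + 2 \cdot 5 = -2 + 10 = 8$)
$D{\left(c \right)} = 13 + c$
$D{\left(f \right)} - 2884 = \left(13 + 8\right) - 2884 = 21 - 2884 = -2863$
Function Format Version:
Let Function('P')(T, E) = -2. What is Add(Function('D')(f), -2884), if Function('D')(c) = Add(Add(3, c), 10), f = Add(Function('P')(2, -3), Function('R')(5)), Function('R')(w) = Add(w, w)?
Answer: -2863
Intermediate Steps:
Function('R')(w) = Mul(2, w)
f = 8 (f = Add(-2, Mul(2, 5)) = Add(-2, 10) = 8)
Function('D')(c) = Add(13, c)
Add(Function('D')(f), -2884) = Add(Add(13, 8), -2884) = Add(21, -2884) = -2863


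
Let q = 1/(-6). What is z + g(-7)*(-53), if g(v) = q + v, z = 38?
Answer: 2507/6 ≈ 417.83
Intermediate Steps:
q = -1/6 ≈ -0.16667
g(v) = -1/6 + v
z + g(-7)*(-53) = 38 + (-1/6 - 7)*(-53) = 38 - 43/6*(-53) = 38 + 2279/6 = 2507/6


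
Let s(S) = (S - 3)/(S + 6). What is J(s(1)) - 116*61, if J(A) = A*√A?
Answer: -7076 - 2*I*√14/49 ≈ -7076.0 - 0.15272*I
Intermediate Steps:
s(S) = (-3 + S)/(6 + S)
J(A) = A^(3/2)
J(s(1)) - 116*61 = ((-3 + 1)/(6 + 1))^(3/2) - 116*61 = (-2/7)^(3/2) - 7076 = -2*I*√14/49 - 7076 = -7076 - 2*I*√14/49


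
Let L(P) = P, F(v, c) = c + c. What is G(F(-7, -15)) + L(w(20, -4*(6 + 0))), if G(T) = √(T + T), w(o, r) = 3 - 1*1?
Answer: 2 + 2*I*√15 ≈ 2.0 + 7.746*I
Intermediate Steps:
F(v, c) = 2*c
w(o, r) = 2 (w(o, r) = 3 - 1 = 2)
G(T) = √2*√T (G(T) = √(2*T) = √2*√T)
G(F(-7, -15)) + L(w(20, -4*(6 + 0))) = √2*√(2*(-15)) + 2 = √2*√(-30) + 2 = √2*(I*√30) + 2 = 2*I*√15 + 2 = 2 + 2*I*√15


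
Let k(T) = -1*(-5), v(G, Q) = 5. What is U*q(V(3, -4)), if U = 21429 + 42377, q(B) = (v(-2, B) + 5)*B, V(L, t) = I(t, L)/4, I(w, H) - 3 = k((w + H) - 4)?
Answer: 1276120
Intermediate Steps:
k(T) = 5
I(w, H) = 8 (I(w, H) = 3 + 5 = 8)
V(L, t) = 2 (V(L, t) = 8/4 = 8*(¼) = 2)
q(B) = 10*B (q(B) = (5 + 5)*B = 10*B)
U = 63806
U*q(V(3, -4)) = 63806*(10*2) = 63806*20 = 1276120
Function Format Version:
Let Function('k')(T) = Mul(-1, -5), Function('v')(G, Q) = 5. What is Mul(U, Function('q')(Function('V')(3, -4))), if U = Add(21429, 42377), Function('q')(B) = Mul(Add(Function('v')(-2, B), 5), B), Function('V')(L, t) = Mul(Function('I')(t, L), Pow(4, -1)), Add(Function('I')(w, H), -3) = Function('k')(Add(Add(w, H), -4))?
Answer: 1276120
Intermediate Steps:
Function('k')(T) = 5
Function('I')(w, H) = 8 (Function('I')(w, H) = Add(3, 5) = 8)
Function('V')(L, t) = 2 (Function('V')(L, t) = Mul(8, Pow(4, -1)) = Mul(8, Rational(1, 4)) = 2)
Function('q')(B) = Mul(10, B) (Function('q')(B) = Mul(Add(5, 5), B) = Mul(10, B))
U = 63806
Mul(U, Function('q')(Function('V')(3, -4))) = Mul(63806, Mul(10, 2)) = Mul(63806, 20) = 1276120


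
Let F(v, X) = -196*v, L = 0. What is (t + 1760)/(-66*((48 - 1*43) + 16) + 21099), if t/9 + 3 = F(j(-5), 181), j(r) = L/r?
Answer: 1733/19713 ≈ 0.087911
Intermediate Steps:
j(r) = 0 (j(r) = 0/r = 0)
t = -27 (t = -27 + 9*(-196*0) = -27 + 9*0 = -27 + 0 = -27)
(t + 1760)/(-66*((48 - 1*43) + 16) + 21099) = (-27 + 1760)/(-66*((48 - 1*43) + 16) + 21099) = 1733/(-66*((48 - 43) + 16) + 21099) = 1733/(-66*(5 + 16) + 21099) = 1733/(-66*21 + 21099) = 1733/(-1386 + 21099) = 1733/19713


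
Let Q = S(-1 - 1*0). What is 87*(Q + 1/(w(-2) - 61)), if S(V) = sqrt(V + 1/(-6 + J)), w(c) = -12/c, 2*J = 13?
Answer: 4698/55 ≈ 85.418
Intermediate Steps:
J = 13/2 (J = (1/2)*13 = 13/2 ≈ 6.5000)
S(V) = sqrt(2 + V) (S(V) = sqrt(V + 1/(-6 + 13/2)) = sqrt(V + 1/(1/2)) = sqrt(V + 2) = sqrt(2 + V))
Q = 1 (Q = sqrt(2 + (-1 - 1*0)) = sqrt(2 + (-1 + 0)) = sqrt(2 - 1) = sqrt(1) = 1)
87*(Q + 1/(w(-2) - 61)) = 87*(1 + 1/(-12/(-2) - 61)) = 87*(1 + 1/(-12*(-1/2) - 61)) = 87*(1 + 1/(6 - 61)) = 87*(1 + 1/(-55)) = 87*(1 - 1/55) = 87*(54/55) = 4698/55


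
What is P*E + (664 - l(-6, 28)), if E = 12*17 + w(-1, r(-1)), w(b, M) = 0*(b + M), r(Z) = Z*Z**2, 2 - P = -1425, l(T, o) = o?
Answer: 291744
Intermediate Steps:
P = 1427 (P = 2 - 1*(-1425) = 2 + 1425 = 1427)
r(Z) = Z**3
w(b, M) = 0 (w(b, M) = 0*(M + b) = 0)
E = 204 (E = 12*17 + 0 = 204 + 0 = 204)
P*E + (664 - l(-6, 28)) = 1427*204 + (664 - 1*28) = 291108 + (664 - 28) = 291108 + 636 = 291744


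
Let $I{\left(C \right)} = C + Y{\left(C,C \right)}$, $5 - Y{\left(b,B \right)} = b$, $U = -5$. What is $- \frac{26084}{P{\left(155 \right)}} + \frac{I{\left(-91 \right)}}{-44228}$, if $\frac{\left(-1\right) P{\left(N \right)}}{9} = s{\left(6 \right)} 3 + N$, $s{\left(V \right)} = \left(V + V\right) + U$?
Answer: $\frac{36051101}{2189286} \approx 16.467$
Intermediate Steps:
$s{\left(V \right)} = -5 + 2 V$ ($s{\left(V \right)} = \left(V + V\right) - 5 = 2 V - 5 = -5 + 2 V$)
$Y{\left(b,B \right)} = 5 - b$
$P{\left(N \right)} = -189 - 9 N$ ($P{\left(N \right)} = - 9 \left(\left(-5 + 2 \cdot 6\right) 3 + N\right) = - 9 \left(\left(-5 + 12\right) 3 + N\right) = - 9 \left(7 \cdot 3 + N\right) = - 9 \left(21 + N\right) = -189 - 9 N$)
$I{\left(C \right)} = 5$ ($I{\left(C \right)} = C - \left(-5 + C\right) = 5$)
$- \frac{26084}{P{\left(155 \right)}} + \frac{I{\left(-91 \right)}}{-44228} = - \frac{26084}{-189 - 1395} + \frac{5}{-44228} = - \frac{26084}{-189 - 1395} + 5 \left(- \frac{1}{44228}\right) = - \frac{26084}{-1584} - \frac{5}{44228} = \left(-26084\right) \left(- \frac{1}{1584}\right) - \frac{5}{44228} = \frac{6521}{396} - \frac{5}{44228} = \frac{36051101}{2189286}$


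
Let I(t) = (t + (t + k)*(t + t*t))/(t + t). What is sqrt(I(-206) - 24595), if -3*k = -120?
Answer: I*sqrt(30318)/2 ≈ 87.06*I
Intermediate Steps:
k = 40 (k = -1/3*(-120) = 40)
I(t) = (t + (40 + t)*(t + t**2))/(2*t) (I(t) = (t + (t + 40)*(t + t*t))/(t + t) = (t + (40 + t)*(t + t**2))/((2*t)) = (t + (40 + t)*(t + t**2))*(1/(2*t)) = (t + (40 + t)*(t + t**2))/(2*t))
sqrt(I(-206) - 24595) = sqrt((41/2 + (1/2)*(-206)**2 + (41/2)*(-206)) - 24595) = sqrt((41/2 + (1/2)*42436 - 4223) - 24595) = sqrt((41/2 + 21218 - 4223) - 24595) = sqrt(34031/2 - 24595) = sqrt(-15159/2) = I*sqrt(30318)/2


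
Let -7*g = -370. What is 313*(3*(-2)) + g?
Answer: -12776/7 ≈ -1825.1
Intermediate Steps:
g = 370/7 (g = -⅐*(-370) = 370/7 ≈ 52.857)
313*(3*(-2)) + g = 313*(3*(-2)) + 370/7 = 313*(-6) + 370/7 = -1878 + 370/7 = -12776/7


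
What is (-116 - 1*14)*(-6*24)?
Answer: 18720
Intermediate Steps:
(-116 - 1*14)*(-6*24) = (-116 - 14)*(-144) = -130*(-144) = 18720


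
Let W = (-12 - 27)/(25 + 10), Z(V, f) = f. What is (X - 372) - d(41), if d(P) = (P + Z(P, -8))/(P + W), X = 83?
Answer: -404599/1396 ≈ -289.83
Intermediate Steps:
W = -39/35 ≈ -1.1143
d(P) = (-8 + P)/(-39/35 + P) (d(P) = (P - 8)/(P - 39/35) = (-8 + P)/(-39/35 + P))
(X - 372) - d(41) = (83 - 372) - 35*(-8 + 41)/(-39 + 35*41) = -289 - 35*33/(-39 + 1435) = -289 - 35*33/1396 = -289 - 1*1155/1396 = -289 - 1155/1396 = -404599/1396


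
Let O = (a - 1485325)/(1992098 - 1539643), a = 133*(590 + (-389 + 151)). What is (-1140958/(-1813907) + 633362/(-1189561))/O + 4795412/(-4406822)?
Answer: -134212198769787110634654/119987215524471461545589 ≈ -1.1186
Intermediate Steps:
a = 46816 (a = 133*(590 - 238) = 133*352 = 46816)
O = -1438509/452455 (O = (46816 - 1485325)/(1992098 - 1539643) = -1438509/452455 ≈ -3.1793)
(-1140958/(-1813907) + 633362/(-1189561))/O + 4795412/(-4406822) = (-1140958/(-1813907) + 633362/(-1189561))/(-1438509/452455) + 4795412/(-4406822) = (-1140958*(-1/1813907) + 633362*(-1/1189561))*(-452455/1438509) + 4795412*(-1/4406822) = (1140958/1813907 - 633362/1189561)*(-452455/1438509) - 2397706/2203411 = (208379374104/2157753024827)*(-452455/1438509) - 2397706/2203411 = -31427429903408440/1034649048663620981 - 2397706/2203411 = -134212198769787110634654/119987215524471461545589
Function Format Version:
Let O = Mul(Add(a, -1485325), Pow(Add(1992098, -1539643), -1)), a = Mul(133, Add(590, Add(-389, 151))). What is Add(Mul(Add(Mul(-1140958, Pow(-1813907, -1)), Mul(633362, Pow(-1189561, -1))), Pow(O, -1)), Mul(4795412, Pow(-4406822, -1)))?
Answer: Rational(-134212198769787110634654, 119987215524471461545589) ≈ -1.1186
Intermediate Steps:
a = 46816 (a = Mul(133, Add(590, -238)) = Mul(133, 352) = 46816)
O = Rational(-1438509, 452455) (O = Mul(Add(46816, -1485325), Pow(Add(1992098, -1539643), -1)) = Mul(-1438509, Pow(452455, -1)) = Mul(-1438509, Rational(1, 452455)) = Rational(-1438509, 452455) ≈ -3.1793)
Add(Mul(Add(Mul(-1140958, Pow(-1813907, -1)), Mul(633362, Pow(-1189561, -1))), Pow(O, -1)), Mul(4795412, Pow(-4406822, -1))) = Add(Mul(Add(Mul(-1140958, Pow(-1813907, -1)), Mul(633362, Pow(-1189561, -1))), Pow(Rational(-1438509, 452455), -1)), Mul(4795412, Pow(-4406822, -1))) = Add(Mul(Add(Mul(-1140958, Rational(-1, 1813907)), Mul(633362, Rational(-1, 1189561))), Rational(-452455, 1438509)), Mul(4795412, Rational(-1, 4406822))) = Add(Mul(Add(Rational(1140958, 1813907), Rational(-633362, 1189561)), Rational(-452455, 1438509)), Rational(-2397706, 2203411)) = Add(Mul(Rational(208379374104, 2157753024827), Rational(-452455, 1438509)), Rational(-2397706, 2203411)) = Add(Rational(-31427429903408440, 1034649048663620981), Rational(-2397706, 2203411)) = Rational(-134212198769787110634654, 119987215524471461545589)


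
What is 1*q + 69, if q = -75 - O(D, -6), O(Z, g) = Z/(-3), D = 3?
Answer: -5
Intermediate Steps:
O(Z, g) = -Z/3 (O(Z, g) = Z*(-⅓) = -Z/3)
q = -74 (q = -75 - (-1)*3/3 = -75 - 1*(-1) = -75 + 1 = -74)
1*q + 69 = 1*(-74) + 69 = -74 + 69 = -5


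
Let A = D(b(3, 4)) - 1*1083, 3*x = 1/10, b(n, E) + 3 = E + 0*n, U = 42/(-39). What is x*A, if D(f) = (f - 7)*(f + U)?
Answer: -4691/130 ≈ -36.085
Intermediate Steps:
U = -14/13 (U = 42*(-1/39) = -14/13 ≈ -1.0769)
b(n, E) = -3 + E (b(n, E) = -3 + (E + 0*n) = -3 + (E + 0) = -3 + E)
x = 1/30 (x = (1/3)/10 = (1/3)*(1/10) = 1/30 ≈ 0.033333)
D(f) = (-7 + f)*(-14/13 + f) (D(f) = (f - 7)*(f - 14/13) = (-7 + f)*(-14/13 + f))
A = -14073/13 (A = (98/13 + (-3 + 4)**2 - 105*(-3 + 4)/13) - 1*1083 = (98/13 + 1**2 - 105/13*1) - 1083 = (98/13 + 1 - 105/13) - 1083 = 6/13 - 1083 = -14073/13 ≈ -1082.5)
x*A = (1/30)*(-14073/13) = -4691/130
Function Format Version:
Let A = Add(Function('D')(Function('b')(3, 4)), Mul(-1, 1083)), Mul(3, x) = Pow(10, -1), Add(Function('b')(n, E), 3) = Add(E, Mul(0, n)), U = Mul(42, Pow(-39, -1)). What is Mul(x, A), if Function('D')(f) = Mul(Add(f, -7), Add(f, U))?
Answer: Rational(-4691, 130) ≈ -36.085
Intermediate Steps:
U = Rational(-14, 13) (U = Mul(42, Rational(-1, 39)) = Rational(-14, 13) ≈ -1.0769)
Function('b')(n, E) = Add(-3, E) (Function('b')(n, E) = Add(-3, Add(E, Mul(0, n))) = Add(-3, Add(E, 0)) = Add(-3, E))
x = Rational(1, 30) (x = Mul(Rational(1, 3), Pow(10, -1)) = Mul(Rational(1, 3), Rational(1, 10)) = Rational(1, 30) ≈ 0.033333)
Function('D')(f) = Mul(Add(-7, f), Add(Rational(-14, 13), f)) (Function('D')(f) = Mul(Add(f, -7), Add(f, Rational(-14, 13))) = Mul(Add(-7, f), Add(Rational(-14, 13), f)))
A = Rational(-14073, 13) (A = Add(Add(Rational(98, 13), Pow(Add(-3, 4), 2), Mul(Rational(-105, 13), Add(-3, 4))), Mul(-1, 1083)) = Add(Add(Rational(98, 13), Pow(1, 2), Mul(Rational(-105, 13), 1)), -1083) = Add(Add(Rational(98, 13), 1, Rational(-105, 13)), -1083) = Add(Rational(6, 13), -1083) = Rational(-14073, 13) ≈ -1082.5)
Mul(x, A) = Mul(Rational(1, 30), Rational(-14073, 13)) = Rational(-4691, 130)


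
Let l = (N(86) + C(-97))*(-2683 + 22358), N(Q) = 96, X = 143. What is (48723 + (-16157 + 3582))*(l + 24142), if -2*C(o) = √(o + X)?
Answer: 69149027416 - 355605950*√46 ≈ 6.6737e+10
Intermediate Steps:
C(o) = -√(143 + o)/2 (C(o) = -√(o + 143)/2 = -√(143 + o)/2)
l = 1888800 - 19675*√46/2 (l = (96 - √(143 - 97)/2)*(-2683 + 22358) = (96 - √46/2)*19675 = 1888800 - 19675*√46/2 ≈ 1.8221e+6)
(48723 + (-16157 + 3582))*(l + 24142) = (48723 + (-16157 + 3582))*((1888800 - 19675*√46/2) + 24142) = (48723 - 12575)*(1912942 - 19675*√46/2) = 36148*(1912942 - 19675*√46/2) = 69149027416 - 355605950*√46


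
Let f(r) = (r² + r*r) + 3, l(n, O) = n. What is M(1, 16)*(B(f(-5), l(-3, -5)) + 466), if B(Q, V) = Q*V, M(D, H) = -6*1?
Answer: -1842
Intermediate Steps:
M(D, H) = -6
f(r) = 3 + 2*r² (f(r) = (r² + r²) + 3 = 2*r² + 3 = 3 + 2*r²)
M(1, 16)*(B(f(-5), l(-3, -5)) + 466) = -6*((3 + 2*(-5)²)*(-3) + 466) = -6*((3 + 2*25)*(-3) + 466) = -6*((3 + 50)*(-3) + 466) = -6*(53*(-3) + 466) = -6*(-159 + 466) = -6*307 = -1842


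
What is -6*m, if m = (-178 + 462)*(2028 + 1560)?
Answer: -6113952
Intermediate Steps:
m = 1018992 (m = 284*3588 = 1018992)
-6*m = -6*1018992 = -6113952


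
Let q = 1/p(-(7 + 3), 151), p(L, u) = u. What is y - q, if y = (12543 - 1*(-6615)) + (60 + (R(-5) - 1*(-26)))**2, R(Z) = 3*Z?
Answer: 3654048/151 ≈ 24199.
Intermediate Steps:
q = 1/151 ≈ 0.0066225
y = 24199 (y = (12543 - 1*(-6615)) + (60 + (3*(-5) - 1*(-26)))**2 = (12543 + 6615) + (60 + (-15 + 26))**2 = 19158 + (60 + 11)**2 = 19158 + 71**2 = 19158 + 5041 = 24199)
y - q = 24199 - 1*1/151 = 24199 - 1/151 = 3654048/151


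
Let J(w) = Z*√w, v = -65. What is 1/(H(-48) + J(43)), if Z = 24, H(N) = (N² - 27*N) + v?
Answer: 3535/12471457 - 24*√43/12471457 ≈ 0.00027083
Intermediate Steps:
H(N) = -65 + N² - 27*N (H(N) = (N² - 27*N) - 65 = -65 + N² - 27*N)
J(w) = 24*√w
1/(H(-48) + J(43)) = 1/((-65 + (-48)² - 27*(-48)) + 24*√43) = 1/((-65 + 2304 + 1296) + 24*√43) = 1/(3535 + 24*√43)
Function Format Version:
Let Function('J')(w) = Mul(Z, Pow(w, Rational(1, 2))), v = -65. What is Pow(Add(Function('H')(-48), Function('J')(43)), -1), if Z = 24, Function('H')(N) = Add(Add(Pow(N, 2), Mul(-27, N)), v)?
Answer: Add(Rational(3535, 12471457), Mul(Rational(-24, 12471457), Pow(43, Rational(1, 2)))) ≈ 0.00027083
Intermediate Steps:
Function('H')(N) = Add(-65, Pow(N, 2), Mul(-27, N)) (Function('H')(N) = Add(Add(Pow(N, 2), Mul(-27, N)), -65) = Add(-65, Pow(N, 2), Mul(-27, N)))
Function('J')(w) = Mul(24, Pow(w, Rational(1, 2)))
Pow(Add(Function('H')(-48), Function('J')(43)), -1) = Pow(Add(Add(-65, Pow(-48, 2), Mul(-27, -48)), Mul(24, Pow(43, Rational(1, 2)))), -1) = Pow(Add(Add(-65, 2304, 1296), Mul(24, Pow(43, Rational(1, 2)))), -1) = Pow(Add(3535, Mul(24, Pow(43, Rational(1, 2)))), -1)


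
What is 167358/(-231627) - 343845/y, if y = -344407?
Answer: 7334839703/26591320063 ≈ 0.27584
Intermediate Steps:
167358/(-231627) - 343845/y = 167358/(-231627) - 343845/(-344407) = 167358*(-1/231627) - 343845*(-1/344407) = -55786/77209 + 343845/344407 = 7334839703/26591320063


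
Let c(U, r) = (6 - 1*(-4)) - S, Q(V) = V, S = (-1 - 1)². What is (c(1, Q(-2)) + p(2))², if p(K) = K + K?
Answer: 100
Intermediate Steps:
S = 4 (S = (-2)² = 4)
p(K) = 2*K
c(U, r) = 6 (c(U, r) = (6 - 1*(-4)) - 1*4 = (6 + 4) - 4 = 10 - 4 = 6)
(c(1, Q(-2)) + p(2))² = (6 + 2*2)² = (6 + 4)² = 10² = 100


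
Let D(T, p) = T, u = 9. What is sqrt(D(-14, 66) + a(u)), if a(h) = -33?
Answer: I*sqrt(47) ≈ 6.8557*I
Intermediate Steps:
sqrt(D(-14, 66) + a(u)) = sqrt(-14 - 33) = sqrt(-47) = I*sqrt(47)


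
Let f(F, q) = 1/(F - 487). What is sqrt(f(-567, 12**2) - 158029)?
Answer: I*sqrt(175556945618)/1054 ≈ 397.53*I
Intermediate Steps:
f(F, q) = 1/(-487 + F)
sqrt(f(-567, 12**2) - 158029) = sqrt(1/(-487 - 567) - 158029) = sqrt(1/(-1054) - 158029) = sqrt(-1/1054 - 158029) = sqrt(-166562567/1054) = I*sqrt(175556945618)/1054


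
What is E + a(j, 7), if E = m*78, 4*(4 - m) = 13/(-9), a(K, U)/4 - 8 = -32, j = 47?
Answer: 1465/6 ≈ 244.17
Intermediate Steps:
a(K, U) = -96 (a(K, U) = 32 + 4*(-32) = 32 - 128 = -96)
m = 157/36 (m = 4 - 13/(4*(-9)) = 4 - 13*(-1)/(4*9) = 4 - ¼*(-13/9) = 4 + 13/36 = 157/36 ≈ 4.3611)
E = 2041/6 (E = (157/36)*78 = 2041/6 ≈ 340.17)
E + a(j, 7) = 2041/6 - 96 = 1465/6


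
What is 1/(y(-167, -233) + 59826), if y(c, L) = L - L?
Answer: 1/59826 ≈ 1.6715e-5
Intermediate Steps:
y(c, L) = 0
1/(y(-167, -233) + 59826) = 1/(0 + 59826) = 1/59826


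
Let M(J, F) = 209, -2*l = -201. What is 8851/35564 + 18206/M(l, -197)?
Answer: 649328043/7432876 ≈ 87.359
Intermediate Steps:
l = 201/2 (l = -1/2*(-201) = 201/2 ≈ 100.50)
8851/35564 + 18206/M(l, -197) = 8851/35564 + 18206/209 = 649328043/7432876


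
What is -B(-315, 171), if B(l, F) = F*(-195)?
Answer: 33345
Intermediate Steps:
B(l, F) = -195*F
-B(-315, 171) = -(-195)*171 = -1*(-33345) = 33345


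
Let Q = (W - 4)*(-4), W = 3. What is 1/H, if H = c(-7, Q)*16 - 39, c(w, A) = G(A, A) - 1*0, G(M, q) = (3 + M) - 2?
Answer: 1/41 ≈ 0.024390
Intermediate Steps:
G(M, q) = 1 + M
Q = 4 (Q = (3 - 4)*(-4) = -1*(-4) = 4)
c(w, A) = 1 + A (c(w, A) = (1 + A) - 1*0 = (1 + A) + 0 = 1 + A)
H = 41 (H = (1 + 4)*16 - 39 = 5*16 - 39 = 80 - 39 = 41)
1/H = 1/41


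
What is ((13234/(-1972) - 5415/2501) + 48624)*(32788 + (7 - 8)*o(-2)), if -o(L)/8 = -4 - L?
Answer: 1964422746285402/1232993 ≈ 1.5932e+9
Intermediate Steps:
o(L) = 32 + 8*L (o(L) = -8*(-4 - L) = 32 + 8*L)
((13234/(-1972) - 5415/2501) + 48624)*(32788 + (7 - 8)*o(-2)) = ((13234/(-1972) - 5415/2501) + 48624)*(32788 + (7 - 8)*(32 + 8*(-2))) = ((13234*(-1/1972) - 5415*1/2501) + 48624)*(32788 - (32 - 16)) = ((-6617/986 - 5415/2501) + 48624)*(32788 - 1*16) = (-21888307/2465986 + 48624)*(32788 - 16) = (119884214957/2465986)*32772 = 1964422746285402/1232993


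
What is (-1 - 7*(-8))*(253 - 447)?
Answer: -10670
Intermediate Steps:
(-1 - 7*(-8))*(253 - 447) = (-1 + 56)*(-194) = 55*(-194) = -10670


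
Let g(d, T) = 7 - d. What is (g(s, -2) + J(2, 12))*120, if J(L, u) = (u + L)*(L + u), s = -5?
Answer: 24960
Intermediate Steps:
J(L, u) = (L + u)² (J(L, u) = (L + u)*(L + u) = (L + u)²)
(g(s, -2) + J(2, 12))*120 = ((7 - 1*(-5)) + (2 + 12)²)*120 = ((7 + 5) + 14²)*120 = (12 + 196)*120 = 208*120 = 24960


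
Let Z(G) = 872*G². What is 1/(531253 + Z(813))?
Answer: 1/576896221 ≈ 1.7334e-9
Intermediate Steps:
1/(531253 + Z(813)) = 1/(531253 + 872*813²) = 1/(531253 + 872*660969) = 1/(531253 + 576364968) = 1/576896221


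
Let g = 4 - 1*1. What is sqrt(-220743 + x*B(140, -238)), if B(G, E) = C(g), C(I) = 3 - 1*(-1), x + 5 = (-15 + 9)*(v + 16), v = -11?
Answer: 13*I*sqrt(1307) ≈ 469.98*I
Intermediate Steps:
x = -35 (x = -5 + (-15 + 9)*(-11 + 16) = -5 - 6*5 = -5 - 30 = -35)
g = 3 (g = 4 - 1 = 3)
C(I) = 4 (C(I) = 3 + 1 = 4)
B(G, E) = 4
sqrt(-220743 + x*B(140, -238)) = sqrt(-220743 - 35*4) = sqrt(-220743 - 140) = sqrt(-220883) = 13*I*sqrt(1307)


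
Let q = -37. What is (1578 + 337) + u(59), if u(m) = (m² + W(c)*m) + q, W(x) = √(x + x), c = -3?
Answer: 5359 + 59*I*√6 ≈ 5359.0 + 144.52*I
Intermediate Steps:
W(x) = √2*√x (W(x) = √(2*x) = √2*√x)
u(m) = -37 + m² + I*m*√6 (u(m) = (m² + (√2*√(-3))*m) - 37 = (m² + (√2*(I*√3))*m) - 37 = (m² + (I*√6)*m) - 37 = (m² + I*m*√6) - 37 = -37 + m² + I*m*√6)
(1578 + 337) + u(59) = (1578 + 337) + (-37 + 59² + I*59*√6) = 1915 + (-37 + 3481 + 59*I*√6) = 1915 + (3444 + 59*I*√6) = 5359 + 59*I*√6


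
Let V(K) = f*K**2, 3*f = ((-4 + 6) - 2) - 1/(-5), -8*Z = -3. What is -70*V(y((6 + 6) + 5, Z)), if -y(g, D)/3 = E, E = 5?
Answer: -1050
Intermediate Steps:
Z = 3/8 (Z = -1/8*(-3) = 3/8 ≈ 0.37500)
y(g, D) = -15 (y(g, D) = -3*5 = -15)
f = 1/15 (f = (((-4 + 6) - 2) - 1/(-5))/3 = ((2 - 2) - 1*(-1/5))/3 = (0 + 1/5)/3 = (1/3)*(1/5) = 1/15 ≈ 0.066667)
V(K) = K**2/15
-70*V(y((6 + 6) + 5, Z)) = -14*(-15)**2/3 = -14*225/3 = -70*15 = -1050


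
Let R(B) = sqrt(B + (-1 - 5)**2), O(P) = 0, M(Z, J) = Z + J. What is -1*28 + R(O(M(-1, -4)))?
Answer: -22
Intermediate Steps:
M(Z, J) = J + Z
R(B) = sqrt(36 + B) (R(B) = sqrt(B + (-6)**2) = sqrt(B + 36) = sqrt(36 + B))
-1*28 + R(O(M(-1, -4))) = -1*28 + sqrt(36 + 0) = -28 + sqrt(36) = -28 + 6 = -22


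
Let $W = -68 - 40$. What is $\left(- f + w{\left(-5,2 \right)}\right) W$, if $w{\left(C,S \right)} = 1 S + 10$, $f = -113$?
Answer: $-13500$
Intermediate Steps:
$W = -108$
$w{\left(C,S \right)} = 10 + S$ ($w{\left(C,S \right)} = S + 10 = 10 + S$)
$\left(- f + w{\left(-5,2 \right)}\right) W = \left(\left(-1\right) \left(-113\right) + \left(10 + 2\right)\right) \left(-108\right) = \left(113 + 12\right) \left(-108\right) = 125 \left(-108\right) = -13500$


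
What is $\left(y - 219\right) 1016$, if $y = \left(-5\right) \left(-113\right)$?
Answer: $351536$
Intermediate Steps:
$y = 565$
$\left(y - 219\right) 1016 = \left(565 - 219\right) 1016 = 346 \cdot 1016 = 351536$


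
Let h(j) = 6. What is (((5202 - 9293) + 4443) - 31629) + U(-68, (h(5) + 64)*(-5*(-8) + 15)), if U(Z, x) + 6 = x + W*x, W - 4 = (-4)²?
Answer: 49567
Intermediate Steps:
W = 20 (W = 4 + (-4)² = 4 + 16 = 20)
U(Z, x) = -6 + 21*x (U(Z, x) = -6 + (x + 20*x) = -6 + 21*x)
(((5202 - 9293) + 4443) - 31629) + U(-68, (h(5) + 64)*(-5*(-8) + 15)) = (((5202 - 9293) + 4443) - 31629) + (-6 + 21*((6 + 64)*(-5*(-8) + 15))) = ((-4091 + 4443) - 31629) + (-6 + 21*(70*(40 + 15))) = (352 - 31629) + (-6 + 21*(70*55)) = -31277 + (-6 + 21*3850) = -31277 + (-6 + 80850) = -31277 + 80844 = 49567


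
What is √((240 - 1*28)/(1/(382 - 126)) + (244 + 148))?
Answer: 2*√13666 ≈ 233.80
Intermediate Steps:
√((240 - 1*28)/(1/(382 - 126)) + (244 + 148)) = √((240 - 28)/(1/256) + 392) = √(212/(1/256) + 392) = √(212*256 + 392) = √(54272 + 392) = √54664 = 2*√13666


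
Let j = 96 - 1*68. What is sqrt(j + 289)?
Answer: sqrt(317) ≈ 17.805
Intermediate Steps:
j = 28 (j = 96 - 68 = 28)
sqrt(j + 289) = sqrt(28 + 289) = sqrt(317)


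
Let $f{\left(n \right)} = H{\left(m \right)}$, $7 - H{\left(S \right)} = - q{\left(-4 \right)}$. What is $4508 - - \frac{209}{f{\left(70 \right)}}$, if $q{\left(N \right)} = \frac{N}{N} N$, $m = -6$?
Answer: $\frac{13733}{3} \approx 4577.7$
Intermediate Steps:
$q{\left(N \right)} = N$ ($q{\left(N \right)} = 1 N = N$)
$H{\left(S \right)} = 3$ ($H{\left(S \right)} = 7 - \left(-1\right) \left(-4\right) = 7 - 4 = 3$)
$f{\left(n \right)} = 3$
$4508 - - \frac{209}{f{\left(70 \right)}} = 4508 - - \frac{209}{3} = 4508 + \frac{209}{3} = \frac{13733}{3}$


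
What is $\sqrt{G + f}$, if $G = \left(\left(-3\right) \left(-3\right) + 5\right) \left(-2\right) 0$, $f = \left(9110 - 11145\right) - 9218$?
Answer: $11 i \sqrt{93} \approx 106.08 i$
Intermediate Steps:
$f = -11253$ ($f = -2035 - 9218 = -11253$)
$G = 0$ ($G = \left(9 + 5\right) \left(-2\right) 0 = 14 \left(-2\right) 0 = \left(-28\right) 0 = 0$)
$\sqrt{G + f} = \sqrt{0 - 11253} = \sqrt{-11253} = 11 i \sqrt{93}$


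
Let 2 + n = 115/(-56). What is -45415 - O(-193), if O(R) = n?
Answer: -2543013/56 ≈ -45411.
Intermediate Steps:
n = -227/56 (n = -2 + 115/(-56) = -2 + 115*(-1/56) = -2 - 115/56 = -227/56 ≈ -4.0536)
O(R) = -227/56
-45415 - O(-193) = -45415 - 1*(-227/56) = -45415 + 227/56 = -2543013/56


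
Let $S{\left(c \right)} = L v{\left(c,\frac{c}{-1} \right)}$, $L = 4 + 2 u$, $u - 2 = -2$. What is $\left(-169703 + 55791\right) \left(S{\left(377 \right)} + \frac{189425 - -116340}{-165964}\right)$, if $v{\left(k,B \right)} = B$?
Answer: $\frac{7136002346006}{41491} \approx 1.7199 \cdot 10^{8}$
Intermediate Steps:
$u = 0$ ($u = 2 - 2 = 0$)
$L = 4$ ($L = 4 + 2 \cdot 0 = 4 + 0 = 4$)
$S{\left(c \right)} = - 4 c$ ($S{\left(c \right)} = 4 \frac{c}{-1} = 4 c \left(-1\right) = 4 \left(- c\right) = - 4 c$)
$\left(-169703 + 55791\right) \left(S{\left(377 \right)} + \frac{189425 - -116340}{-165964}\right) = \left(-169703 + 55791\right) \left(\left(-4\right) 377 + \frac{189425 - -116340}{-165964}\right) = - 113912 \left(-1508 + \left(189425 + 116340\right) \left(- \frac{1}{165964}\right)\right) = - 113912 \left(-1508 + 305765 \left(- \frac{1}{165964}\right)\right) = - 113912 \left(-1508 - \frac{305765}{165964}\right) = \left(-113912\right) \left(- \frac{250579477}{165964}\right) = \frac{7136002346006}{41491}$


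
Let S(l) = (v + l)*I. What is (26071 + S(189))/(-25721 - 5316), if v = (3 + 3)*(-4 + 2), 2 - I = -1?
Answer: -26602/31037 ≈ -0.85711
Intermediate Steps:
I = 3 (I = 2 - 1*(-1) = 2 + 1 = 3)
v = -12 (v = 6*(-2) = -12)
S(l) = -36 + 3*l (S(l) = (-12 + l)*3 = -36 + 3*l)
(26071 + S(189))/(-25721 - 5316) = (26071 + (-36 + 3*189))/(-25721 - 5316) = (26071 + (-36 + 567))/(-31037) = (26071 + 531)*(-1/31037) = 26602*(-1/31037) = -26602/31037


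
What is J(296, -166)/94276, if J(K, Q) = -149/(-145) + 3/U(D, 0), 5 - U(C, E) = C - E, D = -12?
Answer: 106/8299655 ≈ 1.2772e-5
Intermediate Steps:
U(C, E) = 5 + E - C (U(C, E) = 5 - (C - E) = 5 + (E - C) = 5 + E - C)
J(K, Q) = 2968/2465 (J(K, Q) = -149/(-145) + 3/(5 + 0 - 1*(-12)) = -149*(-1/145) + 3/(5 + 0 + 12) = 149/145 + 3/17 = 2968/2465)
J(296, -166)/94276 = (2968/2465)/94276 = (2968/2465)*(1/94276) = 106/8299655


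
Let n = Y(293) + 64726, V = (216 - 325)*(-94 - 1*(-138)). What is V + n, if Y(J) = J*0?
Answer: 59930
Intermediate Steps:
Y(J) = 0
V = -4796 (V = -109*(-94 + 138) = -109*44 = -4796)
n = 64726 (n = 0 + 64726 = 64726)
V + n = -4796 + 64726 = 59930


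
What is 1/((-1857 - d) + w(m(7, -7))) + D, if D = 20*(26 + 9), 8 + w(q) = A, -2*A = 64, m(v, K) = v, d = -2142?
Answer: 171501/245 ≈ 700.00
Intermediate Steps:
A = -32 (A = -½*64 = -32)
w(q) = -40 (w(q) = -8 - 32 = -40)
D = 700 (D = 20*35 = 700)
1/((-1857 - d) + w(m(7, -7))) + D = 1/((-1857 - 1*(-2142)) - 40) + 700 = 1/((-1857 + 2142) - 40) + 700 = 1/(285 - 40) + 700 = 1/245 + 700 = 171501/245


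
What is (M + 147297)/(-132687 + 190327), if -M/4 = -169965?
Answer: 827157/57640 ≈ 14.350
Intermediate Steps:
M = 679860 (M = -4*(-169965) = 679860)
(M + 147297)/(-132687 + 190327) = (679860 + 147297)/(-132687 + 190327) = 827157/57640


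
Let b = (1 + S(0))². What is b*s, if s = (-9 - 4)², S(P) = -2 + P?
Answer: 169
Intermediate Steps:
s = 169 (s = (-13)² = 169)
b = 1 (b = (1 + (-2 + 0))² = (1 - 2)² = (-1)² = 1)
b*s = 1*169 = 169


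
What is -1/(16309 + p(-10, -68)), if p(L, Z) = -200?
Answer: -1/16109 ≈ -6.2077e-5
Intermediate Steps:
-1/(16309 + p(-10, -68)) = -1/(16309 - 200) = -1/16109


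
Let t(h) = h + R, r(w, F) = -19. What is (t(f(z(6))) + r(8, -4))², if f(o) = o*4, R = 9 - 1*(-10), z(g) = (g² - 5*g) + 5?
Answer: 1936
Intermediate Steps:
z(g) = 5 + g² - 5*g
R = 19 (R = 9 + 10 = 19)
f(o) = 4*o
t(h) = 19 + h (t(h) = h + 19 = 19 + h)
(t(f(z(6))) + r(8, -4))² = ((19 + 4*(5 + 6² - 5*6)) - 19)² = ((19 + 4*(5 + 36 - 30)) - 19)² = ((19 + 4*11) - 19)² = ((19 + 44) - 19)² = (63 - 19)² = 44² = 1936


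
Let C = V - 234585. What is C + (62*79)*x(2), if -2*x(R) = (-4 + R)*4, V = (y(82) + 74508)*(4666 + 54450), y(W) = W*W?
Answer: 4801895919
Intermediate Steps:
y(W) = W²
V = 4802110912 (V = (82² + 74508)*(4666 + 54450) = (6724 + 74508)*59116 = 81232*59116 = 4802110912)
x(R) = 8 - 2*R (x(R) = -(-4 + R)*4/2 = -(-16 + 4*R)/2 = 8 - 2*R)
C = 4801876327 (C = 4802110912 - 234585 = 4801876327)
C + (62*79)*x(2) = 4801876327 + (62*79)*(8 - 2*2) = 4801876327 + 4898*(8 - 4) = 4801876327 + 4898*4 = 4801876327 + 19592 = 4801895919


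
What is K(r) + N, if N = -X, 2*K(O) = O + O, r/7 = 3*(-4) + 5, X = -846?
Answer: 797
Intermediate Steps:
r = -49 (r = 7*(3*(-4) + 5) = 7*(-12 + 5) = 7*(-7) = -49)
K(O) = O (K(O) = (O + O)/2 = (2*O)/2 = O)
N = 846 (N = -1*(-846) = 846)
K(r) + N = -49 + 846 = 797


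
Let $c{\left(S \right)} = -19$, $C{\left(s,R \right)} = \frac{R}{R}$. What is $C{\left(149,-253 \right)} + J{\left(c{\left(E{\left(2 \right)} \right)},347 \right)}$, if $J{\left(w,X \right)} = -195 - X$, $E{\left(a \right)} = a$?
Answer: $-541$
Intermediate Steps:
$C{\left(s,R \right)} = 1$
$C{\left(149,-253 \right)} + J{\left(c{\left(E{\left(2 \right)} \right)},347 \right)} = 1 - 542 = -541$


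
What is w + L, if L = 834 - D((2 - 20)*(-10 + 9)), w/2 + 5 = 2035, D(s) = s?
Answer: 4876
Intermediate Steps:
w = 4060 (w = -10 + 2*2035 = -10 + 4070 = 4060)
L = 816 (L = 834 - (2 - 20)*(-10 + 9) = 834 - (-18)*(-1) = 834 - 1*18 = 834 - 18 = 816)
w + L = 4060 + 816 = 4876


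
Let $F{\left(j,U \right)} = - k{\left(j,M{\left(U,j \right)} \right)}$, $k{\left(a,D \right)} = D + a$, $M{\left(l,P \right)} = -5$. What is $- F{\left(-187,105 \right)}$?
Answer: $-192$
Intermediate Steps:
$F{\left(j,U \right)} = 5 - j$ ($F{\left(j,U \right)} = - (-5 + j) = 5 - j$)
$- F{\left(-187,105 \right)} = - (5 - -187) = - (5 + 187) = \left(-1\right) 192 = -192$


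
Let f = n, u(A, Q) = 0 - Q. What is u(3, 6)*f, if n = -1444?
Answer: 8664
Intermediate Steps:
u(A, Q) = -Q
f = -1444
u(3, 6)*f = -1*6*(-1444) = -6*(-1444) = 8664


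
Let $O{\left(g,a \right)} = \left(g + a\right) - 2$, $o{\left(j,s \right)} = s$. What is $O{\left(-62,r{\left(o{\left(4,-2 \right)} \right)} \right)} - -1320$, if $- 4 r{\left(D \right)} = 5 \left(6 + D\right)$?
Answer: $1251$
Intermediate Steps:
$r{\left(D \right)} = - \frac{15}{2} - \frac{5 D}{4}$ ($r{\left(D \right)} = - \frac{5 \left(6 + D\right)}{4} = - \frac{30 + 5 D}{4} = - \frac{15}{2} - \frac{5 D}{4}$)
$O{\left(g,a \right)} = -2 + a + g$ ($O{\left(g,a \right)} = \left(a + g\right) - 2 = -2 + a + g$)
$O{\left(-62,r{\left(o{\left(4,-2 \right)} \right)} \right)} - -1320 = \left(-2 - 5 - 62\right) - -1320 = \left(-2 + \left(- \frac{15}{2} + \frac{5}{2}\right) - 62\right) + 1320 = \left(-2 - 5 - 62\right) + 1320 = -69 + 1320 = 1251$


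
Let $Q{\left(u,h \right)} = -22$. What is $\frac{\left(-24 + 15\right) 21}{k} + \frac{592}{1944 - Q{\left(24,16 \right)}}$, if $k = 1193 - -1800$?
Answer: $\frac{700141}{2942119} \approx 0.23797$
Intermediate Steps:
$k = 2993$ ($k = 1193 + 1800 = 2993$)
$\frac{\left(-24 + 15\right) 21}{k} + \frac{592}{1944 - Q{\left(24,16 \right)}} = \frac{\left(-24 + 15\right) 21}{2993} + \frac{592}{1944 - -22} = \left(-9\right) 21 \cdot \frac{1}{2993} + \frac{592}{1944 + 22} = \left(-189\right) \frac{1}{2993} + \frac{592}{1966} = - \frac{189}{2993} + 592 \cdot \frac{1}{1966} = - \frac{189}{2993} + \frac{296}{983} = \frac{700141}{2942119}$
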